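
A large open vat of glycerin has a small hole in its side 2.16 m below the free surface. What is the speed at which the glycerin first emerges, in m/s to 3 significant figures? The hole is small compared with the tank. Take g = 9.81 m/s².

v ≈ 6.51 m/s

With the surface at rest and both surface and jet at atmospheric pressure, Bernoulli gives ρg h = ½ρv², so v = √(2gh) = √(2·9.81·2.16) = 6.51 m/s.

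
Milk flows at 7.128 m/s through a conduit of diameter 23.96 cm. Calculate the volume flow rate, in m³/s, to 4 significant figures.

Q = A·v = 0.04509 m² × 7.128 m/s = 0.3214 m³/s.

0.3214 m³/s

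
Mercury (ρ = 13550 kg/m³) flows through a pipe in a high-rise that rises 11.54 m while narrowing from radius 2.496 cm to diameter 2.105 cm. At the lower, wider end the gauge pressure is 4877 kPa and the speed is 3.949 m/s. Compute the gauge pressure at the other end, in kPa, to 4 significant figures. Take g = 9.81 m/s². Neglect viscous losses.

Mass conservation (A₁v₁ = A₂v₂) gives v₂ = 3.949 × 19.57/3.480 = 22.21 m/s.
Energy conservation along the streamline gives P₂ = P₁ − ½ρ(v₂² − v₁²) − ρg(h₂ − h₁).
P₂ = 4877000 + ½·13550·(3.949² − 22.21²) − 13550·9.81·(+11.54) = 4877000 + (-3236000) − (1534000) = 106900 Pa.

P₂ ≈ 106.9 kPa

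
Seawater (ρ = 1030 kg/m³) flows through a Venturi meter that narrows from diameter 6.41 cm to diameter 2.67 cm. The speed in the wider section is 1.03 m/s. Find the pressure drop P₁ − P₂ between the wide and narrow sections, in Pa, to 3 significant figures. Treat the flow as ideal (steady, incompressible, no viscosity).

ΔP = 17600 Pa

Mass conservation (A₁v₁ = A₂v₂) gives v₂ = 1.03 × 32.3/5.60 = 5.94 m/s.
Along the horizontal streamline, P + ½ρv² is constant.
P₁ − P₂ = ½·1030·(5.94² − 1.03²) = ½·1030·34.2 = 17600 Pa.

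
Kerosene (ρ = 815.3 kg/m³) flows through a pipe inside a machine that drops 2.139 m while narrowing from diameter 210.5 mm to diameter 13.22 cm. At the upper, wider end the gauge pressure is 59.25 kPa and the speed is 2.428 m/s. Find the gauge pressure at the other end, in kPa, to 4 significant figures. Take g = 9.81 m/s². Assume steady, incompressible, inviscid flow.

Mass conservation (A₁v₁ = A₂v₂) gives v₂ = 2.428 × 348.0/137.3 = 6.156 m/s.
Applying Bernoulli between the two ends and solving for P₂: P₂ = P₁ + ½ρ(v₁² − v₂²) − ρgΔh.
P₂ = 59250 + ½·815.3·(2.428² − 6.156²) − 815.3·9.81·(−2.139) = 59250 + (-13040) − (-17110) = 63310 Pa.

P₂ = 63.31 kPa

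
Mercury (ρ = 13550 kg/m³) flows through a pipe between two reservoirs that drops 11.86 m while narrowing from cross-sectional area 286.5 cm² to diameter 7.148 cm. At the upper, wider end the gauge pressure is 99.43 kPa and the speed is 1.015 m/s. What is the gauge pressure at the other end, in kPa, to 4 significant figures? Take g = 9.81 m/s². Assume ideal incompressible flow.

By continuity, v₂ = v₁·A₁/A₂ = 1.015·(286.5/40.13) = 7.247 m/s.
Energy conservation along the streamline gives P₂ = P₁ − ½ρ(v₂² − v₁²) − ρg(h₂ − h₁).
P₂ = 99430 + ½·13550·(1.015² − 7.247²) − 13550·9.81·(−11.86) = 99430 + (-348800) − (-1576000) = 1327000 Pa.

1327 kPa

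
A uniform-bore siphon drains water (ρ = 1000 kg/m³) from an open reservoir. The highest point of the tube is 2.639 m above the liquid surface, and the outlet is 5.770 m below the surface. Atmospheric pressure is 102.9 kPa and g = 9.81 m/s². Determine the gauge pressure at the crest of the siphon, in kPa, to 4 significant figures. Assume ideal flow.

P_gauge = -82.49 kPa

The outlet speed comes from Torricelli: v = √(2g·5.770) = 10.64 m/s.
Continuity keeps v the same throughout the tube; from surface to crest, P_atm + 0 = P_top + ½ρv² + ρg·h_top.
P_top = 102900 − ½·1000·10.64² − 1000·9.81·2.639 = 20410 Pa. So P_gauge = P_top − P_atm = -82490 Pa.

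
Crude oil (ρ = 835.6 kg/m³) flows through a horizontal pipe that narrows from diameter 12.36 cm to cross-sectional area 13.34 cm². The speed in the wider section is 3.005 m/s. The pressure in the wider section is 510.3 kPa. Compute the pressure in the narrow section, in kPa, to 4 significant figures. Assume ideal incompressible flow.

Continuity gives A₁v₁ = A₂v₂, so v₂ = (120.0 cm²)/(13.34 cm²) × 3.005 m/s = 27.03 m/s.
Bernoulli (h₁ = h₂): P₁ − P₂ = ½ρ(v₂² − v₁²).
P₂ = P₁ − ½ρ(v₂² − v₁²) = 510300 − ½·835.6·(27.03² − 3.005²) = 510300 − 301400 = 208900 Pa.

P₂ = 208.9 kPa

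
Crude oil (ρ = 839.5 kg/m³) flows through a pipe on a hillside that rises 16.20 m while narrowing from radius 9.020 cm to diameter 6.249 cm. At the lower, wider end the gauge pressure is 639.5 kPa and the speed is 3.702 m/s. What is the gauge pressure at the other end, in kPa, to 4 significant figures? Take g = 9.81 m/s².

The volume flow rate is constant, so v₂ = (A₁/A₂)v₁ = (255.6/30.67)·3.702 = 30.85 m/s.
Energy conservation along the streamline gives P₂ = P₁ − ½ρ(v₂² − v₁²) − ρg(h₂ − h₁).
P₂ = 639500 + ½·839.5·(3.702² − 30.85²) − 839.5·9.81·(+16.20) = 639500 + (-393800) − (133400) = 112300 Pa.

112.3 kPa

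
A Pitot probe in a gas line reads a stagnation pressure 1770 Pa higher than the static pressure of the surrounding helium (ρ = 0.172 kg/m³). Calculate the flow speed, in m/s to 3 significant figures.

143 m/s

At the stagnation point the flow is brought to rest, so Bernoulli gives P_stag − P_static = ½ρv².
v = √(2ΔP/ρ) = √(2·1770/0.172) = 143 m/s.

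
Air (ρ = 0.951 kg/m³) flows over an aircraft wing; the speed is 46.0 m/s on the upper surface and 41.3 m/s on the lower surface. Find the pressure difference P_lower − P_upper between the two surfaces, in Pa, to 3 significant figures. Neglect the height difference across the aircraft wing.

With negligible Δh, P + ½ρv² is constant, so P_low − P_up = ½ρ(v_up² − v_low²).
ΔP = ½·0.951·(46.0² − 41.3²) = 195 Pa.

ΔP ≈ 195 Pa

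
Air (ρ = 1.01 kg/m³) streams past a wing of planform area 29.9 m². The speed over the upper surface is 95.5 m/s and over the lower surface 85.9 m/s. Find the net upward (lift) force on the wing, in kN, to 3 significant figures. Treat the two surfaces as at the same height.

26.3 kN

With equal heights on the two surfaces, Bernoulli gives P_lower − P_upper = ½ρ(v_upper² − v_lower²).
ΔP = ½·1.01·(95.5² − 85.9²) = 879 Pa.
Lift = ΔP · A = 879 × 29.9 = 26300 N.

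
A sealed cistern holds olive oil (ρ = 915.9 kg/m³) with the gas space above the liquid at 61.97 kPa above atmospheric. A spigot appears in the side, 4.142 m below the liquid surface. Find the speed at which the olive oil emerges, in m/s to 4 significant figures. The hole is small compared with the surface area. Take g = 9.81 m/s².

v = 14.72 m/s

Take point 1 at the surface (v₁ ≈ 0) and point 2 at the hole (at atmospheric pressure). Bernoulli: P₁ + ρg h = P_atm + ½ρv₂².
With P₁ − P_atm = 61970 Pa, v₂ = √(2gh + 2ΔP/ρ) = √(2·9.81·4.142 + 2·61970/915.9) = 14.72 m/s.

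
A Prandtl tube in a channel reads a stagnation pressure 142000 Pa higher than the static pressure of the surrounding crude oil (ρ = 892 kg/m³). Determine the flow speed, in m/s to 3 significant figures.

Bernoulli between the free stream and the stagnation point: ½ρv² = P_stag − P_static.
v = √(2ΔP/ρ) = √(2·142000/892) = 17.8 m/s.

v = 17.8 m/s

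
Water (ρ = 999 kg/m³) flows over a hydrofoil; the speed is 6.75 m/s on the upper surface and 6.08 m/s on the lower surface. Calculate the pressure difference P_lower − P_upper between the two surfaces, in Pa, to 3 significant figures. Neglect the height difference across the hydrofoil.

ΔP ≈ 4290 Pa

The pressure is lower where the speed is higher: ΔP = ½ρ(v_up² − v_low²).
ΔP = ½·999·(6.75² − 6.08²) = 4290 Pa.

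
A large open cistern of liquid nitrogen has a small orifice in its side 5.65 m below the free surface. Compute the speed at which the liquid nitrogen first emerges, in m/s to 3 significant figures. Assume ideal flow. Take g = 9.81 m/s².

With the surface at rest and both surface and jet at atmospheric pressure, Bernoulli gives ρg h = ½ρv², so v = √(2gh) = √(2·9.81·5.65) = 10.5 m/s.

v = 10.5 m/s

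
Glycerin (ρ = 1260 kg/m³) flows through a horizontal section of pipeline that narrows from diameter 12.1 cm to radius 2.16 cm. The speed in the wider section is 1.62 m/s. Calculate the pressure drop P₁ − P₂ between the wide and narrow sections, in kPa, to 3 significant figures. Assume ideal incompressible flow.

ΔP ≈ 100 kPa

Mass conservation (A₁v₁ = A₂v₂) gives v₂ = 1.62 × 115/14.7 = 12.7 m/s.
Along the horizontal streamline, P + ½ρv² is constant.
P₁ − P₂ = ½·1260·(12.7² − 1.62²) = ½·1260·159 = 100000 Pa.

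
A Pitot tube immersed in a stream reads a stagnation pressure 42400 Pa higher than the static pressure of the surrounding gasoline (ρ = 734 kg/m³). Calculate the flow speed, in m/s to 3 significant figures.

The dynamic pressure equals the rise in static pressure at the stagnation point: ΔP = ½ρv².
v = √(2ΔP/ρ) = √(2·42400/734) = 10.7 m/s.

v ≈ 10.7 m/s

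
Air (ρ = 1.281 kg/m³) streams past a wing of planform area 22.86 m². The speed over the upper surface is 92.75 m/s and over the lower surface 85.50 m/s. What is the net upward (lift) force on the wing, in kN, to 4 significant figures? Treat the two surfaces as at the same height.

From P + ½ρv² = const at equal height, P_low − P_up = ½ρ(v_up² − v_low²).
ΔP = ½·1.281·(92.75² − 85.50²) = 827.7 Pa.
Lift = ΔP · A = 827.7 × 22.86 = 18920 N.

F ≈ 18.92 kN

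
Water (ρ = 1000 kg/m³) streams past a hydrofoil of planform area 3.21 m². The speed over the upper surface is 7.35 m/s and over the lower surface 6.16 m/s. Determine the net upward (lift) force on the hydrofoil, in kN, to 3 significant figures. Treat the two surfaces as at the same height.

25.8 kN

The faster flow above has the lower pressure; Bernoulli (same height) gives ΔP = ½ρ(v_up² − v_low²).
ΔP = ½·1000·(7.35² − 6.16²) = 8040 Pa.
Lift = ΔP · A = 8040 × 3.21 = 25800 N.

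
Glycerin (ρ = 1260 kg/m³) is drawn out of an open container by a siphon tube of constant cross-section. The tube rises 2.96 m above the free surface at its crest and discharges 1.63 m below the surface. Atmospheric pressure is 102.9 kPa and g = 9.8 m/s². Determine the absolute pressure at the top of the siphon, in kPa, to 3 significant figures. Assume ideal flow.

P_top = 46.2 kPa

The outlet speed comes from Torricelli: v = √(2g·1.63) = 5.65 m/s.
Continuity keeps v the same throughout the tube; from surface to crest, P_atm + 0 = P_top + ½ρv² + ρg·h_top.
P_top = 102900 − ½·1260·5.65² − 1260·9.8·2.96 = 46200 Pa.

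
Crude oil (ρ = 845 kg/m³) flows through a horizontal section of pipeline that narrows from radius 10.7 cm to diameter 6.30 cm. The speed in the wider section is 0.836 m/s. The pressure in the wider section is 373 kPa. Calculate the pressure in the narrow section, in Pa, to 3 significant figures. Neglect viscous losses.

P₂ ≈ 334000 Pa

Mass conservation (A₁v₁ = A₂v₂) gives v₂ = 0.836 × 360/31.2 = 9.65 m/s.
With no height change, Bernoulli's equation is P₁ + ½ρv₁² = P₂ + ½ρv₂².
P₂ = P₁ − ½ρ(v₂² − v₁²) = 373000 − ½·845·(9.65² − 0.836²) = 373000 − 39000 = 334000 Pa.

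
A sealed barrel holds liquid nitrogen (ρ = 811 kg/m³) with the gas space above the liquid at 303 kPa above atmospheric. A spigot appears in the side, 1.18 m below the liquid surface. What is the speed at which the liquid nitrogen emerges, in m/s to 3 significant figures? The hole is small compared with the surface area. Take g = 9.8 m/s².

v = 27.8 m/s

Take point 1 at the surface (v₁ ≈ 0) and point 2 at the hole (at atmospheric pressure). Bernoulli: P₁ + ρg h = P_atm + ½ρv₂².
With P₁ − P_atm = 303000 Pa, v₂ = √(2gh + 2ΔP/ρ) = √(2·9.8·1.18 + 2·303000/811) = 27.8 m/s.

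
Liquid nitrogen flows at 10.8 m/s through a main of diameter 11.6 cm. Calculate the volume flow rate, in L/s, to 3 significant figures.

114 L/s

Q = A·v = 0.0106 m² × 10.8 m/s = 0.114 m³/s.
Converting: 0.114 m³/s × 1000 = 114 L/s.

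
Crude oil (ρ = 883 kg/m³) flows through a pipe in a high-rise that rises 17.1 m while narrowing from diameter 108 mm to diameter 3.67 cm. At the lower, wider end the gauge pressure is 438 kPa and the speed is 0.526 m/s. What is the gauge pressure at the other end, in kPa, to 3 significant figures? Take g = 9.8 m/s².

P₂ ≈ 281 kPa

The volume flow rate is constant, so v₂ = (A₁/A₂)v₁ = (91.6/10.6)·0.526 = 4.56 m/s.
Applying Bernoulli between the two ends and solving for P₂: P₂ = P₁ + ½ρ(v₁² − v₂²) − ρgΔh.
P₂ = 438000 + ½·883·(0.526² − 4.56²) − 883·9.8·(+17.1) = 438000 + (-9040) − (148000) = 281000 Pa.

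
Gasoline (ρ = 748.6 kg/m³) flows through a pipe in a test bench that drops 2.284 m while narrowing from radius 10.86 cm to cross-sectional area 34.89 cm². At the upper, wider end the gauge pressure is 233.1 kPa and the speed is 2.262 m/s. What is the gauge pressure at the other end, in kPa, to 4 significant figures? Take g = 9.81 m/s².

35.80 kPa

Mass conservation (A₁v₁ = A₂v₂) gives v₂ = 2.262 × 370.5/34.89 = 24.02 m/s.
Applying Bernoulli between the two ends and solving for P₂: P₂ = P₁ + ½ρ(v₁² − v₂²) − ρgΔh.
P₂ = 233100 + ½·748.6·(2.262² − 24.02²) − 748.6·9.81·(−2.284) = 233100 + (-214100) − (-16770) = 35800 Pa.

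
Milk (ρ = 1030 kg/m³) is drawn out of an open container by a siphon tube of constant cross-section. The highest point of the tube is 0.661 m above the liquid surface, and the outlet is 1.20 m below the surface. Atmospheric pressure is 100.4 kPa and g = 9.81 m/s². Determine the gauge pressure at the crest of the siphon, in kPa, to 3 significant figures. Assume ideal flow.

The outlet speed comes from Torricelli: v = √(2g·1.20) = 4.85 m/s.
With constant cross-section the crest speed equals v; applying Bernoulli from the surface up to the crest, P_top = P_atm − ½ρv² − ρg·h_top.
P_top = 100400 − ½·1030·4.85² − 1030·9.81·0.661 = 81600 Pa. So P_gauge = P_top − P_atm = -18800 Pa.

P_gauge = -18.8 kPa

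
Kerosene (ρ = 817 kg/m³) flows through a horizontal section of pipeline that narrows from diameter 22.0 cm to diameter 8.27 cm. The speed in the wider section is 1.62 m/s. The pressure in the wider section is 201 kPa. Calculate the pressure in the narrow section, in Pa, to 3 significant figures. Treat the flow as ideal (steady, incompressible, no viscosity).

P₂ ≈ 148000 Pa

Continuity gives A₁v₁ = A₂v₂, so v₂ = (380 cm²)/(53.7 cm²) × 1.62 m/s = 11.5 m/s.
With no height change, Bernoulli's equation is P₁ + ½ρv₁² = P₂ + ½ρv₂².
P₂ = P₁ − ½ρ(v₂² − v₁²) = 201000 − ½·817·(11.5² − 1.62²) = 201000 − 52600 = 148000 Pa.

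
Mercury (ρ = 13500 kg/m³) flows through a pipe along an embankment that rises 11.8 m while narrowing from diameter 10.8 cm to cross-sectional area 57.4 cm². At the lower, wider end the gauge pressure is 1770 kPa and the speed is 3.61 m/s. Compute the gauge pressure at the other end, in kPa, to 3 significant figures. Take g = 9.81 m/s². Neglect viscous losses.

The volume flow rate is constant, so v₂ = (A₁/A₂)v₁ = (91.6/57.4)·3.61 = 5.76 m/s.
Energy conservation along the streamline gives P₂ = P₁ − ½ρ(v₂² − v₁²) − ρg(h₂ − h₁).
P₂ = 1770000 + ½·13500·(3.61² − 5.76²) − 13500·9.81·(+11.8) = 1770000 + (-136000) − (1560000) = 71200 Pa.

71.2 kPa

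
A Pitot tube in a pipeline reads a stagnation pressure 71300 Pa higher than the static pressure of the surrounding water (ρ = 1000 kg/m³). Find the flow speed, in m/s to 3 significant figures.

The dynamic pressure equals the rise in static pressure at the stagnation point: ΔP = ½ρv².
v = √(2ΔP/ρ) = √(2·71300/1000) = 11.9 m/s.

v = 11.9 m/s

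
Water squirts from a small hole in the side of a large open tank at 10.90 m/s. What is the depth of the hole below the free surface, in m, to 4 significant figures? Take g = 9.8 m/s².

h = 6.062 m

Torricelli: v = √(2gh), so h = v²/(2g).
h = 10.90²/(2·9.8) = 118.8/19.60 = 6.062 m.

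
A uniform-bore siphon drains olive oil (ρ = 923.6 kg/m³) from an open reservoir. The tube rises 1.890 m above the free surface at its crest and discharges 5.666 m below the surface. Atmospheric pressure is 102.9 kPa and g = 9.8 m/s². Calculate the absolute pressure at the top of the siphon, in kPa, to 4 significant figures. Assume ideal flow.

34.51 kPa

Bernoulli surface→outlet gives ½v² = g·h_out, so v = √(2·9.8·5.666) = 10.54 m/s.
The bore is uniform, so the speed at the crest is the same v. Bernoulli surface→crest: P_atm = P_top + ½ρv² + ρg·h_top.
P_top = 102900 − ½·923.6·10.54² − 923.6·9.8·1.890 = 34510 Pa.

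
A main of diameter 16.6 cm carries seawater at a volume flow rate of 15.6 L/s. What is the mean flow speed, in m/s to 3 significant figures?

Q = 15.6 L/s = 0.0156 m³/s.
v = Q/A = 0.0156 / 0.0216 = 0.721 m/s.

v ≈ 0.721 m/s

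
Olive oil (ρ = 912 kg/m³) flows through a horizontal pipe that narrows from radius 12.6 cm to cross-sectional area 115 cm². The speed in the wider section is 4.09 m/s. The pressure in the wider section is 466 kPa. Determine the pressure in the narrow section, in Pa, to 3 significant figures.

P₂ ≈ 330000 Pa

Continuity gives A₁v₁ = A₂v₂, so v₂ = (499 cm²)/(115 cm²) × 4.09 m/s = 17.7 m/s.
With no height change, Bernoulli's equation is P₁ + ½ρv₁² = P₂ + ½ρv₂².
P₂ = P₁ − ½ρ(v₂² − v₁²) = 466000 − ½·912·(17.7² − 4.09²) = 466000 − 136000 = 330000 Pa.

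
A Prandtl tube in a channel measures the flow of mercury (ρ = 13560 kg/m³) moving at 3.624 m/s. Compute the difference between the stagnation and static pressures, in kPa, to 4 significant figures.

89.04 kPa

At the stagnation point the flow is brought to rest, so Bernoulli gives P_stag − P_static = ½ρv².
ΔP = ½·13560·3.624² = 89040 Pa.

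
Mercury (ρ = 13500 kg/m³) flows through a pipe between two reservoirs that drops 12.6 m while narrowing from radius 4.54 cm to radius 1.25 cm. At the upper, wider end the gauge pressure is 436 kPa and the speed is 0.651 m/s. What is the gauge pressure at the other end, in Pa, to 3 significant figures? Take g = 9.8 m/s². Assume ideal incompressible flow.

P₂ ≈ 1610000 Pa

Mass conservation (A₁v₁ = A₂v₂) gives v₂ = 0.651 × 64.8/4.91 = 8.59 m/s.
Energy conservation along the streamline gives P₂ = P₁ − ½ρ(v₂² − v₁²) − ρg(h₂ − h₁).
P₂ = 436000 + ½·13500·(0.651² − 8.59²) − 13500·9.8·(−12.6) = 436000 + (-495000) − (-1670000) = 1610000 Pa.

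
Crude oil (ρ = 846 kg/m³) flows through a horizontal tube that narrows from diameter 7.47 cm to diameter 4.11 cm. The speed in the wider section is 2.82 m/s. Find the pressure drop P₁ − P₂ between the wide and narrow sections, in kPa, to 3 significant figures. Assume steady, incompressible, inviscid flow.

ΔP = 33.3 kPa

Mass conservation (A₁v₁ = A₂v₂) gives v₂ = 2.82 × 43.8/13.3 = 9.32 m/s.
The pipe is horizontal, so Bernoulli reduces to P₁ + ½ρv₁² = P₂ + ½ρv₂².
P₁ − P₂ = ½·846·(9.32² − 2.82²) = ½·846·78.8 = 33300 Pa.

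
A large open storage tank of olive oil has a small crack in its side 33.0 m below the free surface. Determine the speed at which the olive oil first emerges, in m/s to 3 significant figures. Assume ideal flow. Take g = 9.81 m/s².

Torricelli's result v = √(2gh) gives v = √(2·9.81·33.0) = 25.4 m/s.

v = 25.4 m/s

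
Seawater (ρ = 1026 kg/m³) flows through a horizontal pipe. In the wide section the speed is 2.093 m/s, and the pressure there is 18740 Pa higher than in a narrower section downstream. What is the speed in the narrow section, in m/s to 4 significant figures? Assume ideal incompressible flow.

6.396 m/s

With h₁ = h₂, rearranging Bernoulli gives v₂ = √(v₁² + 2ΔP/ρ).
v₂ = √(2.093² + 2·18740/1026) = √(4.381 + 36.53) = 6.396 m/s.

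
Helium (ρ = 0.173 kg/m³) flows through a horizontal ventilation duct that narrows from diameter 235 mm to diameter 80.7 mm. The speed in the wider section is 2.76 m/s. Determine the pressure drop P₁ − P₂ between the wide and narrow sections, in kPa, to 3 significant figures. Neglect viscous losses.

By continuity, v₂ = v₁·A₁/A₂ = 2.76·(434/51.1) = 23.4 m/s.
Bernoulli (h₁ = h₂): P₁ − P₂ = ½ρ(v₂² − v₁²).
P₁ − P₂ = ½·0.173·(23.4² − 2.76²) = ½·0.173·540 = 46.7 Pa.

ΔP ≈ 0.0467 kPa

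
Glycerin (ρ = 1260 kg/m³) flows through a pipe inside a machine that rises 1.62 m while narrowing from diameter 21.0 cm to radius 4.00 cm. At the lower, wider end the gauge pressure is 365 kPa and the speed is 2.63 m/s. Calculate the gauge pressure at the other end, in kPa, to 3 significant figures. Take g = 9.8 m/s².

Continuity gives A₁v₁ = A₂v₂, so v₂ = (346 cm²)/(50.3 cm²) × 2.63 m/s = 18.1 m/s.
Applying Bernoulli between the two ends and solving for P₂: P₂ = P₁ + ½ρ(v₁² − v₂²) − ρgΔh.
P₂ = 365000 + ½·1260·(2.63² − 18.1²) − 1260·9.8·(+1.62) = 365000 + (-203000) − (20000) = 142000 Pa.

P₂ ≈ 142 kPa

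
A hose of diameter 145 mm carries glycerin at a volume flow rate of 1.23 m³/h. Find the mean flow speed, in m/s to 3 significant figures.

v = 0.0207 m/s

Q = 1.23 m³/h = 0.000342 m³/s.
v = Q/A = 0.000342 / 0.0165 = 0.0207 m/s.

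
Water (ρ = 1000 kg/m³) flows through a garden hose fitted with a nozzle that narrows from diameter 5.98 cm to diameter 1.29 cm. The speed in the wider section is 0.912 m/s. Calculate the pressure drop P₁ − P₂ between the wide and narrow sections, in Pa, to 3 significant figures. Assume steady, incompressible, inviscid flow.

ΔP = 192000 Pa

Mass conservation (A₁v₁ = A₂v₂) gives v₂ = 0.912 × 28.1/1.31 = 19.6 m/s.
With no height change, Bernoulli's equation is P₁ + ½ρv₁² = P₂ + ½ρv₂².
P₁ − P₂ = ½·1000·(19.6² − 0.912²) = ½·1000·383 = 192000 Pa.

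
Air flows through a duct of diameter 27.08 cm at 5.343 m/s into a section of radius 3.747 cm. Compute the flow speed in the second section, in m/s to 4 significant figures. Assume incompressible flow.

69.77 m/s

Mass conservation (A₁v₁ = A₂v₂) gives v₂ = 5.343 × 576.0/44.11 = 69.77 m/s.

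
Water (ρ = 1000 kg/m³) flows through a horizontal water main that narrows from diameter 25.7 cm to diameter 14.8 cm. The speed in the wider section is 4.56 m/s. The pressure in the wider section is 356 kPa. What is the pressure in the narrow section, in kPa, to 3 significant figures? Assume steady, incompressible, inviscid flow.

By continuity, v₂ = v₁·A₁/A₂ = 4.56·(519/172) = 13.8 m/s.
With no height change, Bernoulli's equation is P₁ + ½ρv₁² = P₂ + ½ρv₂².
P₂ = P₁ − ½ρ(v₂² − v₁²) = 356000 − ½·1000·(13.8² − 4.56²) = 356000 − 84100 = 272000 Pa.

272 kPa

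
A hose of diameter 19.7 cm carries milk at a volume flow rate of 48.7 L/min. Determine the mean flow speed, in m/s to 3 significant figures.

v = 0.0266 m/s

Q = 48.7 L/min = 0.000812 m³/s.
v = Q/A = 0.000812 / 0.0305 = 0.0266 m/s.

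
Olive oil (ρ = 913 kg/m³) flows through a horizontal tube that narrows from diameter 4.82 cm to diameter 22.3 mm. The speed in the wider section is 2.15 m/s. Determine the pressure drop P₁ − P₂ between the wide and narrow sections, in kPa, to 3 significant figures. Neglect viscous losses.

ΔP = 43.9 kPa

The volume flow rate is constant, so v₂ = (A₁/A₂)v₁ = (18.2/3.91)·2.15 = 10.0 m/s.
With no height change, Bernoulli's equation is P₁ + ½ρv₁² = P₂ + ½ρv₂².
P₁ − P₂ = ½·913·(10.0² − 2.15²) = ½·913·96.3 = 43900 Pa.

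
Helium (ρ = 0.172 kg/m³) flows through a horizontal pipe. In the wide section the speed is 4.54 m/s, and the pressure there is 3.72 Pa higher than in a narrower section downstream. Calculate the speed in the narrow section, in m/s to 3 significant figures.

v₂ ≈ 7.99 m/s

Horizontal Bernoulli: P₁ + ½ρv₁² = P₂ + ½ρv₂², so v₂² = v₁² + 2(P₁ − P₂)/ρ.
v₂ = √(4.54² + 2·3.72/0.172) = √(20.6 + 43.3) = 7.99 m/s.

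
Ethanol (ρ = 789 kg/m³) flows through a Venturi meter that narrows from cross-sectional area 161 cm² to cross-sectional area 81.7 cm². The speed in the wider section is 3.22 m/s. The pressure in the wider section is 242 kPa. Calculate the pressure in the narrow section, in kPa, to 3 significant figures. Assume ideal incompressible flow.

P₂ ≈ 230 kPa

Continuity gives A₁v₁ = A₂v₂, so v₂ = (161 cm²)/(81.7 cm²) × 3.22 m/s = 6.35 m/s.
The pipe is horizontal, so Bernoulli reduces to P₁ + ½ρv₁² = P₂ + ½ρv₂².
P₂ = P₁ − ½ρ(v₂² − v₁²) = 242000 − ½·789·(6.35² − 3.22²) = 242000 − 11800 = 230000 Pa.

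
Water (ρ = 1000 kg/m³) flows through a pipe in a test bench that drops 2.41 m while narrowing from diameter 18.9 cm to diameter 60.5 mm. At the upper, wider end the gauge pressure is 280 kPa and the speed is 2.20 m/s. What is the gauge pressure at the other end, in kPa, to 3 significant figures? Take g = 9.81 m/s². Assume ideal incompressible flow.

P₂ = 75.6 kPa

The volume flow rate is constant, so v₂ = (A₁/A₂)v₁ = (281/28.7)·2.20 = 21.5 m/s.
Applying Bernoulli between the two ends and solving for P₂: P₂ = P₁ + ½ρ(v₁² − v₂²) − ρgΔh.
P₂ = 280000 + ½·1000·(2.20² − 21.5²) − 1000·9.81·(−2.41) = 280000 + (-228000) − (-23600) = 75600 Pa.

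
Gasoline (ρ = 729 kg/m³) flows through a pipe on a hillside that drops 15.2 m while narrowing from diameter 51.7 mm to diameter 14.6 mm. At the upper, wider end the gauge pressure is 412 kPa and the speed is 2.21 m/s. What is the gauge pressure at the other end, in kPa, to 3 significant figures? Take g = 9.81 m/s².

243 kPa

Mass conservation (A₁v₁ = A₂v₂) gives v₂ = 2.21 × 21.0/1.67 = 27.7 m/s.
Bernoulli: P₁ + ½ρv₁² + ρg h₁ = P₂ + ½ρv₂² + ρg h₂, so P₂ = P₁ + ½ρ(v₁² − v₂²) − ρg(h₂ − h₁).
P₂ = 412000 + ½·729·(2.21² − 27.7²) − 729·9.81·(−15.2) = 412000 + (-278000) − (-109000) = 243000 Pa.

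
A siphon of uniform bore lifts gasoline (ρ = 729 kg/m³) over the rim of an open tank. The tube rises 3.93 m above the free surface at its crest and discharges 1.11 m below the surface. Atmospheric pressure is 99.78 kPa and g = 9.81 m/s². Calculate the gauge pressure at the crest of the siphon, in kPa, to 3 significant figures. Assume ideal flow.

From the surface to the outlet (both open to atmosphere, surface at rest): v = √(2g·h_out) = √(2·9.81·1.11) = 4.67 m/s.
Continuity keeps v the same throughout the tube; from surface to crest, P_atm + 0 = P_top + ½ρv² + ρg·h_top.
P_top = 99780 − ½·729·4.67² − 729·9.81·3.93 = 63700 Pa. So P_gauge = P_top − P_atm = -36000 Pa.

P_gauge ≈ -36.0 kPa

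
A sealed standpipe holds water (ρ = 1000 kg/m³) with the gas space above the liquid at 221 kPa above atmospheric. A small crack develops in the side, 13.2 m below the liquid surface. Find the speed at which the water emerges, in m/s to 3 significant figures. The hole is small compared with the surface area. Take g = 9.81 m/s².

26.5 m/s

Take point 1 at the surface (v₁ ≈ 0) and point 2 at the hole (at atmospheric pressure). Bernoulli: P₁ + ρg h = P_atm + ½ρv₂².
With P₁ − P_atm = 221000 Pa, v₂ = √(2gh + 2ΔP/ρ) = √(2·9.81·13.2 + 2·221000/1000) = 26.5 m/s.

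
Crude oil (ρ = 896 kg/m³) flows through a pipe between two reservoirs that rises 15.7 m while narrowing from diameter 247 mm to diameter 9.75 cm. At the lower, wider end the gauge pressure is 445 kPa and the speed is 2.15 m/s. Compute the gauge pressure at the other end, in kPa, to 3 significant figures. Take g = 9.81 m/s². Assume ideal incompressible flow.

P₂ = 224 kPa

By continuity, v₂ = v₁·A₁/A₂ = 2.15·(479/74.7) = 13.8 m/s.
Energy conservation along the streamline gives P₂ = P₁ − ½ρ(v₂² − v₁²) − ρg(h₂ − h₁).
P₂ = 445000 + ½·896·(2.15² − 13.8²) − 896·9.81·(+15.7) = 445000 + (-83200) − (138000) = 224000 Pa.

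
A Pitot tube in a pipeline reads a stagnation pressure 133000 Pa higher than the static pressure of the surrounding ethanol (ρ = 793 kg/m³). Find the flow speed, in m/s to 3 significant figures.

Bernoulli between the free stream and the stagnation point: ½ρv² = P_stag − P_static.
v = √(2ΔP/ρ) = √(2·133000/793) = 18.3 m/s.

v = 18.3 m/s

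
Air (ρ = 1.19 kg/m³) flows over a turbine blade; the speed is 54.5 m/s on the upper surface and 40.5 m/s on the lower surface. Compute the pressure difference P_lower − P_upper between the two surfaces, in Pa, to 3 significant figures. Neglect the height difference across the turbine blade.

791 Pa

Bernoulli (same height): P_lower − P_upper = ½ρ(v_upper² − v_lower²).
ΔP = ½·1.19·(54.5² − 40.5²) = 791 Pa.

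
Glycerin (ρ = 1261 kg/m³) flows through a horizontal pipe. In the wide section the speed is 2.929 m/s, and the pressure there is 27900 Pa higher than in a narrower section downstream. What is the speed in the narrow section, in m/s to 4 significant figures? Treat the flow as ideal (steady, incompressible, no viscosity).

v₂ ≈ 7.268 m/s

Horizontal Bernoulli: P₁ + ½ρv₁² = P₂ + ½ρv₂², so v₂² = v₁² + 2(P₁ − P₂)/ρ.
v₂ = √(2.929² + 2·27900/1261) = √(8.579 + 44.25) = 7.268 m/s.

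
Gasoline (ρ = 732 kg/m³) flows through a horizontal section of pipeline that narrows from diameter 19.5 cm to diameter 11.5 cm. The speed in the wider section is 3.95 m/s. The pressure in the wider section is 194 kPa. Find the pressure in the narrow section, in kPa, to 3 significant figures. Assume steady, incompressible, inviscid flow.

153 kPa

Continuity gives A₁v₁ = A₂v₂, so v₂ = (299 cm²)/(104 cm²) × 3.95 m/s = 11.4 m/s.
The pipe is horizontal, so Bernoulli reduces to P₁ + ½ρv₁² = P₂ + ½ρv₂².
P₂ = P₁ − ½ρ(v₂² − v₁²) = 194000 − ½·732·(11.4² − 3.95²) = 194000 − 41500 = 153000 Pa.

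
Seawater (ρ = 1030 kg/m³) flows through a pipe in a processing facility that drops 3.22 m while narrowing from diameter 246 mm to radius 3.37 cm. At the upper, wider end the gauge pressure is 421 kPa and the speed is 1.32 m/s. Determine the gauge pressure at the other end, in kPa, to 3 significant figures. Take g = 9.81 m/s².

P₂ ≈ 295 kPa

The volume flow rate is constant, so v₂ = (A₁/A₂)v₁ = (475/35.7)·1.32 = 17.6 m/s.
Energy conservation along the streamline gives P₂ = P₁ − ½ρ(v₂² − v₁²) − ρg(h₂ − h₁).
P₂ = 421000 + ½·1030·(1.32² − 17.6²) − 1030·9.81·(−3.22) = 421000 + (-158000) − (-32500) = 295000 Pa.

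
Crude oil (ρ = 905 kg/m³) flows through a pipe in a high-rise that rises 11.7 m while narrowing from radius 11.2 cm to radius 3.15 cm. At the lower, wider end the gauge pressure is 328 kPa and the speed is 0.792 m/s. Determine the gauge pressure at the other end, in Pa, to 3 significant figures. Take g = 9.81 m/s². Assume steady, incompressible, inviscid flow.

The volume flow rate is constant, so v₂ = (A₁/A₂)v₁ = (394/31.2)·0.792 = 10.0 m/s.
Energy conservation along the streamline gives P₂ = P₁ − ½ρ(v₂² − v₁²) − ρg(h₂ − h₁).
P₂ = 328000 + ½·905·(0.792² − 10.0²) − 905·9.81·(+11.7) = 328000 + (-45100) − (104000) = 179000 Pa.

179000 Pa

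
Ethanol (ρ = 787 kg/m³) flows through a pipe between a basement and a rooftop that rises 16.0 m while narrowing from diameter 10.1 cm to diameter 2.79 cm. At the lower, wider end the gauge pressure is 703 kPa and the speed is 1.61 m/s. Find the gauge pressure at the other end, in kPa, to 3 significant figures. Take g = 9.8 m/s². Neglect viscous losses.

Continuity gives A₁v₁ = A₂v₂, so v₂ = (80.1 cm²)/(6.11 cm²) × 1.61 m/s = 21.1 m/s.
Bernoulli: P₁ + ½ρv₁² + ρg h₁ = P₂ + ½ρv₂² + ρg h₂, so P₂ = P₁ + ½ρ(v₁² − v₂²) − ρg(h₂ − h₁).
P₂ = 703000 + ½·787·(1.61² − 21.1²) − 787·9.8·(+16.0) = 703000 + (-174000) − (123000) = 405000 Pa.

405 kPa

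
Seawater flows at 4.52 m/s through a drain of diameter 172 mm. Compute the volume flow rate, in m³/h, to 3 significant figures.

Q ≈ 378 m³/h

Q = A·v = 0.0232 m² × 4.52 m/s = 0.105 m³/s.
Converting: 0.105 m³/s × 3600 = 378 m³/h.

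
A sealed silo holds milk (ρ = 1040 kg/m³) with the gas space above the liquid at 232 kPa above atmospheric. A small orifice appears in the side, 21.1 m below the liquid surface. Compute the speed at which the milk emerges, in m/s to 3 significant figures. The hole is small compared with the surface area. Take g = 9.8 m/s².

Take point 1 at the surface (v₁ ≈ 0) and point 2 at the hole (at atmospheric pressure). Bernoulli: P₁ + ρg h = P_atm + ½ρv₂².
With P₁ − P_atm = 232000 Pa, v₂ = √(2gh + 2ΔP/ρ) = √(2·9.8·21.1 + 2·232000/1040) = 29.3 m/s.

29.3 m/s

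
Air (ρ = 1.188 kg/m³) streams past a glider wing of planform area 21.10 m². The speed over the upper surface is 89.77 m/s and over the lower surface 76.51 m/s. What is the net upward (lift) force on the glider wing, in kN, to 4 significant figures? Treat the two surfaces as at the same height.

From P + ½ρv² = const at equal height, P_low − P_up = ½ρ(v_up² − v_low²).
ΔP = ½·1.188·(89.77² − 76.51²) = 1310 Pa.
Lift = ΔP · A = 1310 × 21.10 = 27630 N.

F = 27.63 kN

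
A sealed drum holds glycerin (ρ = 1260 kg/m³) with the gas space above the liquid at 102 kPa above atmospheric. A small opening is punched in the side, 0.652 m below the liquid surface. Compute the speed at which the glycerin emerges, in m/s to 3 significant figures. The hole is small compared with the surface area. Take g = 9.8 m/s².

13.2 m/s

Take point 1 at the surface (v₁ ≈ 0) and point 2 at the hole (at atmospheric pressure). Bernoulli: P₁ + ρg h = P_atm + ½ρv₂².
With P₁ − P_atm = 102000 Pa, v₂ = √(2gh + 2ΔP/ρ) = √(2·9.8·0.652 + 2·102000/1260) = 13.2 m/s.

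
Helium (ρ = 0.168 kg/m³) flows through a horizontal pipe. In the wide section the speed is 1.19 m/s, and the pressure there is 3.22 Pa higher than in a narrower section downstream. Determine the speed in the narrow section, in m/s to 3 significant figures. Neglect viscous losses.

v₂ = 6.30 m/s

Along the level pipe P + ½ρv² is conserved, hence v₂² = v₁² + 2(P₁ − P₂)/ρ.
v₂ = √(1.19² + 2·3.22/0.168) = √(1.42 + 38.3) = 6.30 m/s.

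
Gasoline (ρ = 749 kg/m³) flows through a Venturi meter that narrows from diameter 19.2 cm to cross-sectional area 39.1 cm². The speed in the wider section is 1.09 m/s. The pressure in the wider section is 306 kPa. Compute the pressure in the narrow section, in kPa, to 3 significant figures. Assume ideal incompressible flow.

P₂ ≈ 282 kPa

The volume flow rate is constant, so v₂ = (A₁/A₂)v₁ = (290/39.1)·1.09 = 8.07 m/s.
Along the horizontal streamline, P + ½ρv² is constant.
P₂ = P₁ − ½ρ(v₂² − v₁²) = 306000 − ½·749·(8.07² − 1.09²) = 306000 − 24000 = 282000 Pa.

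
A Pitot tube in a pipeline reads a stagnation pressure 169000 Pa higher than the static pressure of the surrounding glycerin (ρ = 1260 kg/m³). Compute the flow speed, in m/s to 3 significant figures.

Bernoulli between the free stream and the stagnation point: ½ρv² = P_stag − P_static.
v = √(2ΔP/ρ) = √(2·169000/1260) = 16.4 m/s.

16.4 m/s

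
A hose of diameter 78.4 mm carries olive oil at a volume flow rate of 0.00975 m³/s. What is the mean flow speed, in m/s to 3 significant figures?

v ≈ 2.02 m/s

Q = 0.00975 m³/s = 0.00975 m³/s.
v = Q/A = 0.00975 / 0.00483 = 2.02 m/s.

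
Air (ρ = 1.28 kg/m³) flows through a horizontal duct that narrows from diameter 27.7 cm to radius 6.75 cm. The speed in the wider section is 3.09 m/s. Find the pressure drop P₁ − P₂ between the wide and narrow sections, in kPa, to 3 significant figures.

ΔP = 0.102 kPa

The volume flow rate is constant, so v₂ = (A₁/A₂)v₁ = (603/143)·3.09 = 13.0 m/s.
Bernoulli (h₁ = h₂): P₁ − P₂ = ½ρ(v₂² − v₁²).
P₁ − P₂ = ½·1.28·(13.0² − 3.09²) = ½·1.28·160 = 102 Pa.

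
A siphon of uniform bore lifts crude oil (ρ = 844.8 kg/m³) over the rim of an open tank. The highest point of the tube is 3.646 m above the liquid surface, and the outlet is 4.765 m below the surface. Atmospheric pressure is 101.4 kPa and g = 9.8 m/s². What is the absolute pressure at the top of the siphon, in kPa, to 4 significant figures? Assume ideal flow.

31.76 kPa

The outlet speed comes from Torricelli: v = √(2g·4.765) = 9.664 m/s.
With constant cross-section the crest speed equals v; applying Bernoulli from the surface up to the crest, P_top = P_atm − ½ρv² − ρg·h_top.
P_top = 101400 − ½·844.8·9.664² − 844.8·9.8·3.646 = 31760 Pa.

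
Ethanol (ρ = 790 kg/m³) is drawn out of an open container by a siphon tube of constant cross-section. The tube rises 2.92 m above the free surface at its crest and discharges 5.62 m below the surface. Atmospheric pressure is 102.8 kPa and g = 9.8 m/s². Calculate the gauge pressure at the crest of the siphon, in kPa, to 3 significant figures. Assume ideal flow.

The outlet speed comes from Torricelli: v = √(2g·5.62) = 10.5 m/s.
The bore is uniform, so the speed at the crest is the same v. Bernoulli surface→crest: P_atm = P_top + ½ρv² + ρg·h_top.
P_top = 102800 − ½·790·10.5² − 790·9.8·2.92 = 36700 Pa. So P_gauge = P_top − P_atm = -66100 Pa.

P_gauge ≈ -66.1 kPa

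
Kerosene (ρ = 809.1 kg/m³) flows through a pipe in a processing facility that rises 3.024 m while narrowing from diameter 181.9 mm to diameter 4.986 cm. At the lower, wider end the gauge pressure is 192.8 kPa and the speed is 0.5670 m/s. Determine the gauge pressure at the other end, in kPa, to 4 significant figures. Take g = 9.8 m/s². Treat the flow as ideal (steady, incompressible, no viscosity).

The volume flow rate is constant, so v₂ = (A₁/A₂)v₁ = (259.9/19.53)·0.5670 = 7.546 m/s.
Energy conservation along the streamline gives P₂ = P₁ − ½ρ(v₂² − v₁²) − ρg(h₂ − h₁).
P₂ = 192800 + ½·809.1·(0.5670² − 7.546²) − 809.1·9.8·(+3.024) = 192800 + (-22910) − (23980) = 145900 Pa.

P₂ ≈ 145.9 kPa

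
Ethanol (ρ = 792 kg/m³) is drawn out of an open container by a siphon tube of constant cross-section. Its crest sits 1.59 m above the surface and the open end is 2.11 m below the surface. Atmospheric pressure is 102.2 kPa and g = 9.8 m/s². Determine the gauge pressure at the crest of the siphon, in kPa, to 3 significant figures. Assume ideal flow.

From the surface to the outlet (both open to atmosphere, surface at rest): v = √(2g·h_out) = √(2·9.8·2.11) = 6.43 m/s.
Continuity keeps v the same throughout the tube; from surface to crest, P_atm + 0 = P_top + ½ρv² + ρg·h_top.
P_top = 102200 − ½·792·6.43² − 792·9.8·1.59 = 73500 Pa. So P_gauge = P_top − P_atm = -28700 Pa.

-28.7 kPa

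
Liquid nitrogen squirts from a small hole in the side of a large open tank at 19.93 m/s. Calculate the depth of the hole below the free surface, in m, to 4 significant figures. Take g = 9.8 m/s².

20.27 m

Torricelli: v = √(2gh), so h = v²/(2g).
h = 19.93²/(2·9.8) = 397.2/19.60 = 20.27 m.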